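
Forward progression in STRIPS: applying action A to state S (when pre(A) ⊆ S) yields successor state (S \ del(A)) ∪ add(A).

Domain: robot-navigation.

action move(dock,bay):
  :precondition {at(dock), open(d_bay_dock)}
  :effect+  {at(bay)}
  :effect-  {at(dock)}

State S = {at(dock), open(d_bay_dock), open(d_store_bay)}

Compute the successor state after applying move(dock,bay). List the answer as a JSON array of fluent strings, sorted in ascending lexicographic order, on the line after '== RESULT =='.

Compute (S \ del) ∪ add:
  pre ⊆ S: {at(dock), open(d_bay_dock)} ⊆ S  — applicable
  S \ del = {open(d_bay_dock), open(d_store_bay)}
  ∪ add   = {at(bay), open(d_bay_dock), open(d_store_bay)}

== RESULT ==
["at(bay)", "open(d_bay_dock)", "open(d_store_bay)"]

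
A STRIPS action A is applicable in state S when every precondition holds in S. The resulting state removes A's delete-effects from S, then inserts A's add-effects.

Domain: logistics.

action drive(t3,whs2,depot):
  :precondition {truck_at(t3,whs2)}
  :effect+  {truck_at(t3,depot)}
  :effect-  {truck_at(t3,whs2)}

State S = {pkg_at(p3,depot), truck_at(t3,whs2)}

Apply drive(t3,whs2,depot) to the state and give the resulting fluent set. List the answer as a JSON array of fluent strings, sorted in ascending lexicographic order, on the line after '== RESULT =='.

Progress:
  pre ⊆ S: {truck_at(t3,whs2)} ⊆ S  — applicable
  S \ del = {pkg_at(p3,depot)}
  ∪ add   = {pkg_at(p3,depot), truck_at(t3,depot)}

== RESULT ==
["pkg_at(p3,depot)", "truck_at(t3,depot)"]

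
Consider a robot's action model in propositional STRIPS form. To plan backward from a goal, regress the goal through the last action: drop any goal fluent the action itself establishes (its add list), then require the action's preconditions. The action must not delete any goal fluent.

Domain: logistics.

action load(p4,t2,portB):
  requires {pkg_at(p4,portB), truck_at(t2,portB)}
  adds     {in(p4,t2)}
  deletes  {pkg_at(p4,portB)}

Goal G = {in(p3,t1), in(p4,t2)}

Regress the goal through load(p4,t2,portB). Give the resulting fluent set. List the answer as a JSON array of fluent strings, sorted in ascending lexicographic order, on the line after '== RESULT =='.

Regress:
  G ∩ del = {}  (empty — regression defined)
  G \ add = {in(p3,t1), in(p4,t2)} \ {in(p4,t2)} = {in(p3,t1)}
  ∪ pre   = {in(p3,t1)} ∪ {pkg_at(p4,portB), truck_at(t2,portB)}
          = {in(p3,t1), pkg_at(p4,portB), truck_at(t2,portB)}

== RESULT ==
["in(p3,t1)", "pkg_at(p4,portB)", "truck_at(t2,portB)"]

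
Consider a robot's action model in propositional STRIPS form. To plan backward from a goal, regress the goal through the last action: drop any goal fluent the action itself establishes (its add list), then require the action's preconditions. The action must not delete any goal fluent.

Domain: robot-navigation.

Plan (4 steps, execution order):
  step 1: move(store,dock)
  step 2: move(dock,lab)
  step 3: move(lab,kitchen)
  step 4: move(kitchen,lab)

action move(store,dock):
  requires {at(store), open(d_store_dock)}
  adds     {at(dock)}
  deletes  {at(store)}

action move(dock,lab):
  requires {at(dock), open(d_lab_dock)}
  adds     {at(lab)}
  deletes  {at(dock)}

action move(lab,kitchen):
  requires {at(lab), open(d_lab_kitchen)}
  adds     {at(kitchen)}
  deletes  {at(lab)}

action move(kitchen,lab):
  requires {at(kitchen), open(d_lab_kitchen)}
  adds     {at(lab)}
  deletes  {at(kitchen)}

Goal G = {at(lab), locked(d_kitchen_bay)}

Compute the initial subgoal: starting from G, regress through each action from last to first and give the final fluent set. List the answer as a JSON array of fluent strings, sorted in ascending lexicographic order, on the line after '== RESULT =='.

Regress step by step:
  through step 4 (move(kitchen,lab)): drop {at(lab)}, keep {locked(d_kitchen_bay)}, require {at(kitchen), open(d_lab_kitchen)}
    → {at(kitchen), locked(d_kitchen_bay), open(d_lab_kitchen)}
  through step 3 (move(lab,kitchen)): drop {at(kitchen)}, keep {locked(d_kitchen_bay), open(d_lab_kitchen)}, require {at(lab), open(d_lab_kitchen)}
    → {at(lab), locked(d_kitchen_bay), open(d_lab_kitchen)}
  through step 2 (move(dock,lab)): drop {at(lab)}, keep {locked(d_kitchen_bay), open(d_lab_kitchen)}, require {at(dock), open(d_lab_dock)}
    → {at(dock), locked(d_kitchen_bay), open(d_lab_dock), open(d_lab_kitchen)}
  through step 1 (move(store,dock)): drop {at(dock)}, keep {locked(d_kitchen_bay), open(d_lab_dock), open(d_lab_kitchen)}, require {at(store), open(d_store_dock)}
    → {at(store), locked(d_kitchen_bay), open(d_lab_dock), open(d_lab_kitchen), open(d_store_dock)}

== RESULT ==
["at(store)", "locked(d_kitchen_bay)", "open(d_lab_dock)", "open(d_lab_kitchen)", "open(d_store_dock)"]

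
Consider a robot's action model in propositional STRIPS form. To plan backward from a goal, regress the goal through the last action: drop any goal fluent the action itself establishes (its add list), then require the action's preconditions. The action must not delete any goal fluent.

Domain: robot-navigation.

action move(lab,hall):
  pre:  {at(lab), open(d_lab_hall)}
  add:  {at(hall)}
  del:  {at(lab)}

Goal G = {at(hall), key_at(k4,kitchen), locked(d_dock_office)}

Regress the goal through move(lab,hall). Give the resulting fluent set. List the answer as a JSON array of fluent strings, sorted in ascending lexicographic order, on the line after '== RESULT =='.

Compute (G \ add) ∪ pre:
  G ∩ del = {}  (empty — regression defined)
  G \ add = {at(hall), key_at(k4,kitchen), locked(d_dock_office)} \ {at(hall)} = {key_at(k4,kitchen), locked(d_dock_office)}
  ∪ pre   = {key_at(k4,kitchen), locked(d_dock_office)} ∪ {at(lab), open(d_lab_hall)}
          = {at(lab), key_at(k4,kitchen), locked(d_dock_office), open(d_lab_hall)}

== RESULT ==
["at(lab)", "key_at(k4,kitchen)", "locked(d_dock_office)", "open(d_lab_hall)"]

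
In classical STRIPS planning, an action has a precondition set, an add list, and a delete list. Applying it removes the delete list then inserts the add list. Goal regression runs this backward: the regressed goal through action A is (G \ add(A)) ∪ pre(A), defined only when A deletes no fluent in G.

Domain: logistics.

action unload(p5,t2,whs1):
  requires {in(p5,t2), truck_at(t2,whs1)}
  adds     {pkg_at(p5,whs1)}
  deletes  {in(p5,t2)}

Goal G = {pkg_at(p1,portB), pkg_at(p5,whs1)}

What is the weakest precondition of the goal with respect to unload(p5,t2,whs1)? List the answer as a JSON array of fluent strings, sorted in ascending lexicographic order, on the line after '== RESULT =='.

Regress:
  G ∩ del = {}  (empty — regression defined)
  G \ add = {pkg_at(p1,portB), pkg_at(p5,whs1)} \ {pkg_at(p5,whs1)} = {pkg_at(p1,portB)}
  ∪ pre   = {pkg_at(p1,portB)} ∪ {in(p5,t2), truck_at(t2,whs1)}
          = {in(p5,t2), pkg_at(p1,portB), truck_at(t2,whs1)}

== RESULT ==
["in(p5,t2)", "pkg_at(p1,portB)", "truck_at(t2,whs1)"]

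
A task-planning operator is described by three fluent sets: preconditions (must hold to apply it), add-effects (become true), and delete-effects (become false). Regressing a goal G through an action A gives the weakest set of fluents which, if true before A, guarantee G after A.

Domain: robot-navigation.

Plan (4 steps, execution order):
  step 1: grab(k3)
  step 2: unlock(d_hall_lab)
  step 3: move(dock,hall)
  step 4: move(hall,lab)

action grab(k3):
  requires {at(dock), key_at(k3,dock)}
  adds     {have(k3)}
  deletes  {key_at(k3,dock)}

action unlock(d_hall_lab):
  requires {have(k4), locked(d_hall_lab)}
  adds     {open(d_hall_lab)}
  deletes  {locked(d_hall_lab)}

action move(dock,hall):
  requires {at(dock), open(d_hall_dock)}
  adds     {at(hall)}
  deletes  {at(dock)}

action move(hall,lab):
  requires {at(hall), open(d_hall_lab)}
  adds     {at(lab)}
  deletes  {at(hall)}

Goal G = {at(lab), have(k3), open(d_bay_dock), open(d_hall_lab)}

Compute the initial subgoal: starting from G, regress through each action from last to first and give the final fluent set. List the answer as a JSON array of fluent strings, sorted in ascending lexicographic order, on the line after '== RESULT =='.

Regress step by step:
  through step 4 (move(hall,lab)): drop {at(lab)}, keep {have(k3), open(d_bay_dock), open(d_hall_lab)}, require {at(hall), open(d_hall_lab)}
    → {at(hall), have(k3), open(d_bay_dock), open(d_hall_lab)}
  through step 3 (move(dock,hall)): drop {at(hall)}, keep {have(k3), open(d_bay_dock), open(d_hall_lab)}, require {at(dock), open(d_hall_dock)}
    → {at(dock), have(k3), open(d_bay_dock), open(d_hall_dock), open(d_hall_lab)}
  through step 2 (unlock(d_hall_lab)): drop {open(d_hall_lab)}, keep {at(dock), have(k3), open(d_bay_dock), open(d_hall_dock)}, require {have(k4), locked(d_hall_lab)}
    → {at(dock), have(k3), have(k4), locked(d_hall_lab), open(d_bay_dock), open(d_hall_dock)}
  through step 1 (grab(k3)): drop {have(k3)}, keep {at(dock), have(k4), locked(d_hall_lab), open(d_bay_dock), open(d_hall_dock)}, require {at(dock), key_at(k3,dock)}
    → {at(dock), have(k4), key_at(k3,dock), locked(d_hall_lab), open(d_bay_dock), open(d_hall_dock)}

== RESULT ==
["at(dock)", "have(k4)", "key_at(k3,dock)", "locked(d_hall_lab)", "open(d_bay_dock)", "open(d_hall_dock)"]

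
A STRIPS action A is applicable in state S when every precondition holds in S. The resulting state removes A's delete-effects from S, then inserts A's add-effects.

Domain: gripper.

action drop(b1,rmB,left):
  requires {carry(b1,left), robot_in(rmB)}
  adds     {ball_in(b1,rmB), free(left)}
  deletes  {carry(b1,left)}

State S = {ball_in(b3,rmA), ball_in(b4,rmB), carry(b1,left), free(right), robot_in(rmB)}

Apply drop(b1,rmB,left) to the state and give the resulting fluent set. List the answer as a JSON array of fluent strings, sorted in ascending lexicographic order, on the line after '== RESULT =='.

Compute (S \ del) ∪ add:
  pre ⊆ S: {carry(b1,left), robot_in(rmB)} ⊆ S  — applicable
  S \ del = {ball_in(b3,rmA), ball_in(b4,rmB), free(right), robot_in(rmB)}
  ∪ add   = {ball_in(b1,rmB), ball_in(b3,rmA), ball_in(b4,rmB), free(left), free(right), robot_in(rmB)}

== RESULT ==
["ball_in(b1,rmB)", "ball_in(b3,rmA)", "ball_in(b4,rmB)", "free(left)", "free(right)", "robot_in(rmB)"]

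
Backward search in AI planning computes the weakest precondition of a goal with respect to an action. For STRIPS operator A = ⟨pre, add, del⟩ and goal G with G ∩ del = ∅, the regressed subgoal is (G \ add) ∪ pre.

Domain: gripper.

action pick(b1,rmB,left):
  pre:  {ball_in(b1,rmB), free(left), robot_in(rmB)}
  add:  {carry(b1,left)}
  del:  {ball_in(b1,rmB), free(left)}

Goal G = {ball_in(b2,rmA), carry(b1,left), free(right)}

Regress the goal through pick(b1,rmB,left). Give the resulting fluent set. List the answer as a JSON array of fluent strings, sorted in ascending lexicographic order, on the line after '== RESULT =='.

Compute (G \ add) ∪ pre:
  G ∩ del = {}  (empty — regression defined)
  G \ add = {ball_in(b2,rmA), carry(b1,left), free(right)} \ {carry(b1,left)} = {ball_in(b2,rmA), free(right)}
  ∪ pre   = {ball_in(b2,rmA), free(right)} ∪ {ball_in(b1,rmB), free(left), robot_in(rmB)}
          = {ball_in(b1,rmB), ball_in(b2,rmA), free(left), free(right), robot_in(rmB)}

== RESULT ==
["ball_in(b1,rmB)", "ball_in(b2,rmA)", "free(left)", "free(right)", "robot_in(rmB)"]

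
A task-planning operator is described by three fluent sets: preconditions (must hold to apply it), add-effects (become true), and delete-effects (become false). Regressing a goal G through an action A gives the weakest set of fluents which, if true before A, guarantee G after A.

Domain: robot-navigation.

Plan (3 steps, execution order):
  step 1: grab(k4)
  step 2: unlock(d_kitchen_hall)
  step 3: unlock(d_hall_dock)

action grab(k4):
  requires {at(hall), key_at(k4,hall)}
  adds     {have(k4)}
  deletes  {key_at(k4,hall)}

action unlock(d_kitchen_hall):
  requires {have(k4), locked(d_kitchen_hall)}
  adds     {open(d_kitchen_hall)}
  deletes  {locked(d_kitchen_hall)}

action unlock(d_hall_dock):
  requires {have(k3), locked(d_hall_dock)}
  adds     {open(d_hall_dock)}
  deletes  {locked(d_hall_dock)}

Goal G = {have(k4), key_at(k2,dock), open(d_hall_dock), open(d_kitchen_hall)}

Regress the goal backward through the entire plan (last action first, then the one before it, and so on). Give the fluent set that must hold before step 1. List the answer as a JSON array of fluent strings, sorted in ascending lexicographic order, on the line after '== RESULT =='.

Regress step by step:
  through step 3 (unlock(d_hall_dock)): drop {open(d_hall_dock)}, keep {have(k4), key_at(k2,dock), open(d_kitchen_hall)}, require {have(k3), locked(d_hall_dock)}
    → {have(k3), have(k4), key_at(k2,dock), locked(d_hall_dock), open(d_kitchen_hall)}
  through step 2 (unlock(d_kitchen_hall)): drop {open(d_kitchen_hall)}, keep {have(k3), have(k4), key_at(k2,dock), locked(d_hall_dock)}, require {have(k4), locked(d_kitchen_hall)}
    → {have(k3), have(k4), key_at(k2,dock), locked(d_hall_dock), locked(d_kitchen_hall)}
  through step 1 (grab(k4)): drop {have(k4)}, keep {have(k3), key_at(k2,dock), locked(d_hall_dock), locked(d_kitchen_hall)}, require {at(hall), key_at(k4,hall)}
    → {at(hall), have(k3), key_at(k2,dock), key_at(k4,hall), locked(d_hall_dock), locked(d_kitchen_hall)}

== RESULT ==
["at(hall)", "have(k3)", "key_at(k2,dock)", "key_at(k4,hall)", "locked(d_hall_dock)", "locked(d_kitchen_hall)"]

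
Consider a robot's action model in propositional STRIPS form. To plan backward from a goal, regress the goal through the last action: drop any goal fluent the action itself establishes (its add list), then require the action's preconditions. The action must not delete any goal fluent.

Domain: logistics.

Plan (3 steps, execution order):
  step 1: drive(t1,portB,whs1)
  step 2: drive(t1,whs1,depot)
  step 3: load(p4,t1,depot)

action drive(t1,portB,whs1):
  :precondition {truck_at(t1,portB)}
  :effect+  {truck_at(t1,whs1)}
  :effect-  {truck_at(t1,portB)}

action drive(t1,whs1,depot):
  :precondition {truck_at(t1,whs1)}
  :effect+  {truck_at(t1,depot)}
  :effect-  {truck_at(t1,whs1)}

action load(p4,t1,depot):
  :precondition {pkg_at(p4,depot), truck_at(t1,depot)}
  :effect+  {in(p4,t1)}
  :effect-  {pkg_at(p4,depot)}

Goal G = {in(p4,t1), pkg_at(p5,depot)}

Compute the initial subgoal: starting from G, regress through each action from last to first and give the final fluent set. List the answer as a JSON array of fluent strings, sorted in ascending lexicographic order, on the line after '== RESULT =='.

Work backward from the goal:
  through step 3 (load(p4,t1,depot)): drop {in(p4,t1)}, keep {pkg_at(p5,depot)}, require {pkg_at(p4,depot), truck_at(t1,depot)}
    → {pkg_at(p4,depot), pkg_at(p5,depot), truck_at(t1,depot)}
  through step 2 (drive(t1,whs1,depot)): drop {truck_at(t1,depot)}, keep {pkg_at(p4,depot), pkg_at(p5,depot)}, require {truck_at(t1,whs1)}
    → {pkg_at(p4,depot), pkg_at(p5,depot), truck_at(t1,whs1)}
  through step 1 (drive(t1,portB,whs1)): drop {truck_at(t1,whs1)}, keep {pkg_at(p4,depot), pkg_at(p5,depot)}, require {truck_at(t1,portB)}
    → {pkg_at(p4,depot), pkg_at(p5,depot), truck_at(t1,portB)}

== RESULT ==
["pkg_at(p4,depot)", "pkg_at(p5,depot)", "truck_at(t1,portB)"]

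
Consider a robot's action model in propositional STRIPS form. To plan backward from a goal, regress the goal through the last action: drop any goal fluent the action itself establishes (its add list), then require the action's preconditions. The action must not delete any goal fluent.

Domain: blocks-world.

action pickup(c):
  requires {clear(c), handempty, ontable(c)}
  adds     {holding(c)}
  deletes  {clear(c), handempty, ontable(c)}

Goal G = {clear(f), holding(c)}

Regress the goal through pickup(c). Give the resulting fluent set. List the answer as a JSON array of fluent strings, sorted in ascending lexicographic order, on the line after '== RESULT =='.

Compute (G \ add) ∪ pre:
  G ∩ del = {}  (empty — regression defined)
  G \ add = {clear(f), holding(c)} \ {holding(c)} = {clear(f)}
  ∪ pre   = {clear(f)} ∪ {clear(c), handempty, ontable(c)}
          = {clear(c), clear(f), handempty, ontable(c)}

== RESULT ==
["clear(c)", "clear(f)", "handempty", "ontable(c)"]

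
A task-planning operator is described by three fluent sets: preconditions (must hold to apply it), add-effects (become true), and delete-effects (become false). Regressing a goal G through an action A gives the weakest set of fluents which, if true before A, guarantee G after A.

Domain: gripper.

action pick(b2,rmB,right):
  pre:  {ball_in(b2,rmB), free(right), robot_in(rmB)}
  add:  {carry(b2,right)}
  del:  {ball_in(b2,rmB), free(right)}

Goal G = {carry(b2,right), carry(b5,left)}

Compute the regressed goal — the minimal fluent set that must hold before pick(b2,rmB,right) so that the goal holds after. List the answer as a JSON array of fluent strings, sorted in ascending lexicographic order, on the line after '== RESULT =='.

Compute (G \ add) ∪ pre:
  G ∩ del = {}  (empty — regression defined)
  G \ add = {carry(b2,right), carry(b5,left)} \ {carry(b2,right)} = {carry(b5,left)}
  ∪ pre   = {carry(b5,left)} ∪ {ball_in(b2,rmB), free(right), robot_in(rmB)}
          = {ball_in(b2,rmB), carry(b5,left), free(right), robot_in(rmB)}

== RESULT ==
["ball_in(b2,rmB)", "carry(b5,left)", "free(right)", "robot_in(rmB)"]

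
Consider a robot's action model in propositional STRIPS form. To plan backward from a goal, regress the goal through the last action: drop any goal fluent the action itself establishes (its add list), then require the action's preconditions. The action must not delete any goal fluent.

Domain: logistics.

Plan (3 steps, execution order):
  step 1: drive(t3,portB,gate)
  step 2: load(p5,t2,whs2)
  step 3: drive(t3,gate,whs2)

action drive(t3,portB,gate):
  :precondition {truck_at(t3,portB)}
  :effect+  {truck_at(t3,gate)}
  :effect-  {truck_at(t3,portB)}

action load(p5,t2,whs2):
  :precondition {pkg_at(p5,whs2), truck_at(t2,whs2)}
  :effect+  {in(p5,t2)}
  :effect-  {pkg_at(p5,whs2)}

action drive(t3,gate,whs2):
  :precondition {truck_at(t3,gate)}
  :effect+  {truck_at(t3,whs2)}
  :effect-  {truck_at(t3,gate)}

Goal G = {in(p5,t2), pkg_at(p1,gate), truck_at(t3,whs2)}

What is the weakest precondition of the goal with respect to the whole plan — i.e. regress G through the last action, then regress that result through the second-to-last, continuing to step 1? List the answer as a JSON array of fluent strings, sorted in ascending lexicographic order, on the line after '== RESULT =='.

Regress step by step:
  through step 3 (drive(t3,gate,whs2)): drop {truck_at(t3,whs2)}, keep {in(p5,t2), pkg_at(p1,gate)}, require {truck_at(t3,gate)}
    → {in(p5,t2), pkg_at(p1,gate), truck_at(t3,gate)}
  through step 2 (load(p5,t2,whs2)): drop {in(p5,t2)}, keep {pkg_at(p1,gate), truck_at(t3,gate)}, require {pkg_at(p5,whs2), truck_at(t2,whs2)}
    → {pkg_at(p1,gate), pkg_at(p5,whs2), truck_at(t2,whs2), truck_at(t3,gate)}
  through step 1 (drive(t3,portB,gate)): drop {truck_at(t3,gate)}, keep {pkg_at(p1,gate), pkg_at(p5,whs2), truck_at(t2,whs2)}, require {truck_at(t3,portB)}
    → {pkg_at(p1,gate), pkg_at(p5,whs2), truck_at(t2,whs2), truck_at(t3,portB)}

== RESULT ==
["pkg_at(p1,gate)", "pkg_at(p5,whs2)", "truck_at(t2,whs2)", "truck_at(t3,portB)"]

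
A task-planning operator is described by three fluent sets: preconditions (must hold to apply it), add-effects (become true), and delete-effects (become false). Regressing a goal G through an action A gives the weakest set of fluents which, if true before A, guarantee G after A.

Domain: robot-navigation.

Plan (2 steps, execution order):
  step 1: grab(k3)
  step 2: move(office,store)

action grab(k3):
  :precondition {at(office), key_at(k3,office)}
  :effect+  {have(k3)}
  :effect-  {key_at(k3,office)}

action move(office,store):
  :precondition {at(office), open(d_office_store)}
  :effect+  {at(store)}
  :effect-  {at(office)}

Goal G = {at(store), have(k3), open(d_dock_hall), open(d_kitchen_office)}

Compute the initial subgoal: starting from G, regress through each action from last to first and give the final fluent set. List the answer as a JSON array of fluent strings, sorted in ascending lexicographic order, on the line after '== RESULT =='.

Work backward from the goal:
  through step 2 (move(office,store)): drop {at(store)}, keep {have(k3), open(d_dock_hall), open(d_kitchen_office)}, require {at(office), open(d_office_store)}
    → {at(office), have(k3), open(d_dock_hall), open(d_kitchen_office), open(d_office_store)}
  through step 1 (grab(k3)): drop {have(k3)}, keep {at(office), open(d_dock_hall), open(d_kitchen_office), open(d_office_store)}, require {at(office), key_at(k3,office)}
    → {at(office), key_at(k3,office), open(d_dock_hall), open(d_kitchen_office), open(d_office_store)}

== RESULT ==
["at(office)", "key_at(k3,office)", "open(d_dock_hall)", "open(d_kitchen_office)", "open(d_office_store)"]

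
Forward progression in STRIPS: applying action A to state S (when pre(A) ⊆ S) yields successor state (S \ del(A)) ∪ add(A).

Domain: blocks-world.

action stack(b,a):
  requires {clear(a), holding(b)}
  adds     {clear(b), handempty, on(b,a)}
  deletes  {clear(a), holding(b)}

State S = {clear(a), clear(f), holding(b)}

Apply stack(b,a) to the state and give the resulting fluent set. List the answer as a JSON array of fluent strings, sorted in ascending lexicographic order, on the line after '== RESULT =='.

Compute (S \ del) ∪ add:
  pre ⊆ S: {clear(a), holding(b)} ⊆ S  — applicable
  S \ del = {clear(f)}
  ∪ add   = {clear(b), clear(f), handempty, on(b,a)}

== RESULT ==
["clear(b)", "clear(f)", "handempty", "on(b,a)"]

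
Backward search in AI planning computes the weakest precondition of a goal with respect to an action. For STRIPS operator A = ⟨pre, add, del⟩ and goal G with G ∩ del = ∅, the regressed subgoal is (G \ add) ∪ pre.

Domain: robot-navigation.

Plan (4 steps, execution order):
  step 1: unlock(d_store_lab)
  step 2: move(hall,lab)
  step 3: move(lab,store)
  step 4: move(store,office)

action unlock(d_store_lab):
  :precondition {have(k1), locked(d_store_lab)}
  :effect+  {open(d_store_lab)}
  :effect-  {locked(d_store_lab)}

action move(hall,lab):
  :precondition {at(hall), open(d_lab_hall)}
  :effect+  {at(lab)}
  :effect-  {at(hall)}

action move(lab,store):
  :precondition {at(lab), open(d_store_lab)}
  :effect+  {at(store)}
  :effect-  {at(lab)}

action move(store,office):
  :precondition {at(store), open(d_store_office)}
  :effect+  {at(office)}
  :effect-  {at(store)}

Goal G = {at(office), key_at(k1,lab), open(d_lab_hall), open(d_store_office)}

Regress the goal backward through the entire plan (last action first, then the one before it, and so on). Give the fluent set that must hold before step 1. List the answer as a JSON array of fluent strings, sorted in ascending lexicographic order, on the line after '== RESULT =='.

Regress step by step:
  through step 4 (move(store,office)): drop {at(office)}, keep {key_at(k1,lab), open(d_lab_hall), open(d_store_office)}, require {at(store), open(d_store_office)}
    → {at(store), key_at(k1,lab), open(d_lab_hall), open(d_store_office)}
  through step 3 (move(lab,store)): drop {at(store)}, keep {key_at(k1,lab), open(d_lab_hall), open(d_store_office)}, require {at(lab), open(d_store_lab)}
    → {at(lab), key_at(k1,lab), open(d_lab_hall), open(d_store_lab), open(d_store_office)}
  through step 2 (move(hall,lab)): drop {at(lab)}, keep {key_at(k1,lab), open(d_lab_hall), open(d_store_lab), open(d_store_office)}, require {at(hall), open(d_lab_hall)}
    → {at(hall), key_at(k1,lab), open(d_lab_hall), open(d_store_lab), open(d_store_office)}
  through step 1 (unlock(d_store_lab)): drop {open(d_store_lab)}, keep {at(hall), key_at(k1,lab), open(d_lab_hall), open(d_store_office)}, require {have(k1), locked(d_store_lab)}
    → {at(hall), have(k1), key_at(k1,lab), locked(d_store_lab), open(d_lab_hall), open(d_store_office)}

== RESULT ==
["at(hall)", "have(k1)", "key_at(k1,lab)", "locked(d_store_lab)", "open(d_lab_hall)", "open(d_store_office)"]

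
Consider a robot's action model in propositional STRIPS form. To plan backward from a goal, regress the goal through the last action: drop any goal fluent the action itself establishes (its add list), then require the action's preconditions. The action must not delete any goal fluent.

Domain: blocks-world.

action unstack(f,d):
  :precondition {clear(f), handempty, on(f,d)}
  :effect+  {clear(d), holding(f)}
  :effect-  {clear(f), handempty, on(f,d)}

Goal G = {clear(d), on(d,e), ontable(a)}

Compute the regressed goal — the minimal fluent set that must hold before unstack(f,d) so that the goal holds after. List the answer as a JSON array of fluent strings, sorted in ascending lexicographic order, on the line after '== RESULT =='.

Regress:
  G ∩ del = {}  (empty — regression defined)
  G \ add = {clear(d), on(d,e), ontable(a)} \ {clear(d), holding(f)} = {on(d,e), ontable(a)}
  ∪ pre   = {on(d,e), ontable(a)} ∪ {clear(f), handempty, on(f,d)}
          = {clear(f), handempty, on(d,e), on(f,d), ontable(a)}

== RESULT ==
["clear(f)", "handempty", "on(d,e)", "on(f,d)", "ontable(a)"]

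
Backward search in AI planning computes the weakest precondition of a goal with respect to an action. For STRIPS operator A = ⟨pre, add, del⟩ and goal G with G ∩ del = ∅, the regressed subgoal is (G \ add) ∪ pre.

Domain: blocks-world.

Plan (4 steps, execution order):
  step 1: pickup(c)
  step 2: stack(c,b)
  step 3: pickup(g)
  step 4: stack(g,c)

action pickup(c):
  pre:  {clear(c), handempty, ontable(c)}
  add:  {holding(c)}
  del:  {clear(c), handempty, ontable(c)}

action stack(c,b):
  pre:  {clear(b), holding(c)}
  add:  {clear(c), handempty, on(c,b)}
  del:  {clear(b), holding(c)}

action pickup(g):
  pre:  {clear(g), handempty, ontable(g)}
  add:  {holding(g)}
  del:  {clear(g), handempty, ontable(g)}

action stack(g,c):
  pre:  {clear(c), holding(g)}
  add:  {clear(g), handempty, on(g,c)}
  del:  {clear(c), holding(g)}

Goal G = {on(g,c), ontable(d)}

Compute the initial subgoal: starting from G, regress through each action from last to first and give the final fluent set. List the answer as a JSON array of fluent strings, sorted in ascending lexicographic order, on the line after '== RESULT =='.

Regress step by step:
  through step 4 (stack(g,c)): drop {on(g,c)}, keep {ontable(d)}, require {clear(c), holding(g)}
    → {clear(c), holding(g), ontable(d)}
  through step 3 (pickup(g)): drop {holding(g)}, keep {clear(c), ontable(d)}, require {clear(g), handempty, ontable(g)}
    → {clear(c), clear(g), handempty, ontable(d), ontable(g)}
  through step 2 (stack(c,b)): drop {clear(c), handempty}, keep {clear(g), ontable(d), ontable(g)}, require {clear(b), holding(c)}
    → {clear(b), clear(g), holding(c), ontable(d), ontable(g)}
  through step 1 (pickup(c)): drop {holding(c)}, keep {clear(b), clear(g), ontable(d), ontable(g)}, require {clear(c), handempty, ontable(c)}
    → {clear(b), clear(c), clear(g), handempty, ontable(c), ontable(d), ontable(g)}

== RESULT ==
["clear(b)", "clear(c)", "clear(g)", "handempty", "ontable(c)", "ontable(d)", "ontable(g)"]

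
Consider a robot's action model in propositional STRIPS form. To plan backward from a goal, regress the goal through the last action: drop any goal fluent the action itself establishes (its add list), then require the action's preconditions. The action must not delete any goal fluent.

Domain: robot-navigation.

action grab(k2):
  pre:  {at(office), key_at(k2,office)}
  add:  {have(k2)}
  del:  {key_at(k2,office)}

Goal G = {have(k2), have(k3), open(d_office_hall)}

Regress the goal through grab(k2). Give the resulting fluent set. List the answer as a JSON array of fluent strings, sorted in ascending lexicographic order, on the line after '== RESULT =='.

Compute (G \ add) ∪ pre:
  G ∩ del = {}  (empty — regression defined)
  G \ add = {have(k2), have(k3), open(d_office_hall)} \ {have(k2)} = {have(k3), open(d_office_hall)}
  ∪ pre   = {have(k3), open(d_office_hall)} ∪ {at(office), key_at(k2,office)}
          = {at(office), have(k3), key_at(k2,office), open(d_office_hall)}

== RESULT ==
["at(office)", "have(k3)", "key_at(k2,office)", "open(d_office_hall)"]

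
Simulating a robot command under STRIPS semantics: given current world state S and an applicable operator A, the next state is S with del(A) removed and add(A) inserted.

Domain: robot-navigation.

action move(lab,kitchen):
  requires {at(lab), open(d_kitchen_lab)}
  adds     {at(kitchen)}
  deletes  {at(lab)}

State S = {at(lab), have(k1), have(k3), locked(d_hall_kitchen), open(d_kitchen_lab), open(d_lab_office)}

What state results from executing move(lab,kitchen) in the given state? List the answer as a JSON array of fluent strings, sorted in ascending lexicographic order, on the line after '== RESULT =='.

Progress:
  pre ⊆ S: {at(lab), open(d_kitchen_lab)} ⊆ S  — applicable
  S \ del = {have(k1), have(k3), locked(d_hall_kitchen), open(d_kitchen_lab), open(d_lab_office)}
  ∪ add   = {at(kitchen), have(k1), have(k3), locked(d_hall_kitchen), open(d_kitchen_lab), open(d_lab_office)}

== RESULT ==
["at(kitchen)", "have(k1)", "have(k3)", "locked(d_hall_kitchen)", "open(d_kitchen_lab)", "open(d_lab_office)"]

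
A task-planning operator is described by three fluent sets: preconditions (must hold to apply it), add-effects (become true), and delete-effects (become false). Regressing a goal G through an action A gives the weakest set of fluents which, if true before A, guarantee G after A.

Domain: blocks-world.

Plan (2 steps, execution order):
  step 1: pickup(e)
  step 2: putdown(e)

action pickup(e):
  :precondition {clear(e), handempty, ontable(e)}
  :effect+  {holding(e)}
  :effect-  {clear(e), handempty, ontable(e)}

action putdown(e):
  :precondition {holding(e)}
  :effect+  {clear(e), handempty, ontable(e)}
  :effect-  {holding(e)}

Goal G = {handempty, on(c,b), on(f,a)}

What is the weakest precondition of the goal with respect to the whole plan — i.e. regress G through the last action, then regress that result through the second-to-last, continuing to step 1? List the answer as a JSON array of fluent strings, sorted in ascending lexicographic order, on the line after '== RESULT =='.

Work backward from the goal:
  through step 2 (putdown(e)): drop {handempty}, keep {on(c,b), on(f,a)}, require {holding(e)}
    → {holding(e), on(c,b), on(f,a)}
  through step 1 (pickup(e)): drop {holding(e)}, keep {on(c,b), on(f,a)}, require {clear(e), handempty, ontable(e)}
    → {clear(e), handempty, on(c,b), on(f,a), ontable(e)}

== RESULT ==
["clear(e)", "handempty", "on(c,b)", "on(f,a)", "ontable(e)"]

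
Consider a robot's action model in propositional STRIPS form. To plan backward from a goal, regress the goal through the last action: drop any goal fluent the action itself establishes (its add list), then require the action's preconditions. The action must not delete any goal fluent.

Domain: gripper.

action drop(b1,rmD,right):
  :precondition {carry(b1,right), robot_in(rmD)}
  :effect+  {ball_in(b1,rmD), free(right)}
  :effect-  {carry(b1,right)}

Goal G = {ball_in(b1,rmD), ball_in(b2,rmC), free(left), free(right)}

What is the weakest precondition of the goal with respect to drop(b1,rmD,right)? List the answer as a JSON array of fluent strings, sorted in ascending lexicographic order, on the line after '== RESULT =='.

Regress:
  G ∩ del = {}  (empty — regression defined)
  G \ add = {ball_in(b1,rmD), ball_in(b2,rmC), free(left), free(right)} \ {ball_in(b1,rmD), free(right)} = {ball_in(b2,rmC), free(left)}
  ∪ pre   = {ball_in(b2,rmC), free(left)} ∪ {carry(b1,right), robot_in(rmD)}
          = {ball_in(b2,rmC), carry(b1,right), free(left), robot_in(rmD)}

== RESULT ==
["ball_in(b2,rmC)", "carry(b1,right)", "free(left)", "robot_in(rmD)"]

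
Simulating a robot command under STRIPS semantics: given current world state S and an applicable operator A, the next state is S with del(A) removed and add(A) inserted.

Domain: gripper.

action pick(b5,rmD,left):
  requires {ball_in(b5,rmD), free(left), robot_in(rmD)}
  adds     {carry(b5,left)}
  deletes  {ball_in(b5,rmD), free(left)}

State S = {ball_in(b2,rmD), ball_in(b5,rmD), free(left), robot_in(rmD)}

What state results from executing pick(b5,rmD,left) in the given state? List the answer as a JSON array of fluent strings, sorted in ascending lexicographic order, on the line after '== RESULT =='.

Compute (S \ del) ∪ add:
  pre ⊆ S: {ball_in(b5,rmD), free(left), robot_in(rmD)} ⊆ S  — applicable
  S \ del = {ball_in(b2,rmD), robot_in(rmD)}
  ∪ add   = {ball_in(b2,rmD), carry(b5,left), robot_in(rmD)}

== RESULT ==
["ball_in(b2,rmD)", "carry(b5,left)", "robot_in(rmD)"]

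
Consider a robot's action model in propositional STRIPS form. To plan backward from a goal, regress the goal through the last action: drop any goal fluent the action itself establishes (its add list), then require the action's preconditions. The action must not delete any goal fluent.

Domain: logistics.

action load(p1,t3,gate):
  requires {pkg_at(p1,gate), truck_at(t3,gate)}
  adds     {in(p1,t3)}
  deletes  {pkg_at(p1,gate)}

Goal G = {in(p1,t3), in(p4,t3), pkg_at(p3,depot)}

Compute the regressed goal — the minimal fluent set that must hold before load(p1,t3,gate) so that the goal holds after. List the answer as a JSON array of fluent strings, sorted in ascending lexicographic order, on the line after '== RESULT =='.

Regress:
  G ∩ del = {}  (empty — regression defined)
  G \ add = {in(p1,t3), in(p4,t3), pkg_at(p3,depot)} \ {in(p1,t3)} = {in(p4,t3), pkg_at(p3,depot)}
  ∪ pre   = {in(p4,t3), pkg_at(p3,depot)} ∪ {pkg_at(p1,gate), truck_at(t3,gate)}
          = {in(p4,t3), pkg_at(p1,gate), pkg_at(p3,depot), truck_at(t3,gate)}

== RESULT ==
["in(p4,t3)", "pkg_at(p1,gate)", "pkg_at(p3,depot)", "truck_at(t3,gate)"]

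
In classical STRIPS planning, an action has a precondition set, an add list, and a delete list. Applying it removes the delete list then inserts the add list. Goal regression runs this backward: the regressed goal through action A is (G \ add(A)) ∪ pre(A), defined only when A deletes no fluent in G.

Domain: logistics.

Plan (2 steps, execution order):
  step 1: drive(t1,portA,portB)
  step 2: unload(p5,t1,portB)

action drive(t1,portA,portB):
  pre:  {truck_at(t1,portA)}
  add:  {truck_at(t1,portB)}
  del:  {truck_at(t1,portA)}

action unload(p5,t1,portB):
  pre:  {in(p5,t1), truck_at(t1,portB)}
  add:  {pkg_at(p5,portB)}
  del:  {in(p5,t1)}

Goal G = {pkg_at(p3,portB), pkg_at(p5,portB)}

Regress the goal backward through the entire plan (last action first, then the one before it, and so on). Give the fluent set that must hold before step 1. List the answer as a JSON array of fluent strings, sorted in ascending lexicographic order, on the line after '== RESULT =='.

Work backward from the goal:
  through step 2 (unload(p5,t1,portB)): drop {pkg_at(p5,portB)}, keep {pkg_at(p3,portB)}, require {in(p5,t1), truck_at(t1,portB)}
    → {in(p5,t1), pkg_at(p3,portB), truck_at(t1,portB)}
  through step 1 (drive(t1,portA,portB)): drop {truck_at(t1,portB)}, keep {in(p5,t1), pkg_at(p3,portB)}, require {truck_at(t1,portA)}
    → {in(p5,t1), pkg_at(p3,portB), truck_at(t1,portA)}

== RESULT ==
["in(p5,t1)", "pkg_at(p3,portB)", "truck_at(t1,portA)"]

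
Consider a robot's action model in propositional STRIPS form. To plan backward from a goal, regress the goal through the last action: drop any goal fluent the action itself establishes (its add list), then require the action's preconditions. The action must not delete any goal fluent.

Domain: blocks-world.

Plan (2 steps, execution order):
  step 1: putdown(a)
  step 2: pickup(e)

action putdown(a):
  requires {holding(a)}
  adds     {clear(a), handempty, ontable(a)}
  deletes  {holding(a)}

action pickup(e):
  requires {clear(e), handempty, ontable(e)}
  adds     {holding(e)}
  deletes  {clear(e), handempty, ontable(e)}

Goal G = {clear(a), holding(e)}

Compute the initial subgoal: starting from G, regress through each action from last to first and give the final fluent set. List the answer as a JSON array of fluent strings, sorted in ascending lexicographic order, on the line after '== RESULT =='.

Regress step by step:
  through step 2 (pickup(e)): drop {holding(e)}, keep {clear(a)}, require {clear(e), handempty, ontable(e)}
    → {clear(a), clear(e), handempty, ontable(e)}
  through step 1 (putdown(a)): drop {clear(a), handempty}, keep {clear(e), ontable(e)}, require {holding(a)}
    → {clear(e), holding(a), ontable(e)}

== RESULT ==
["clear(e)", "holding(a)", "ontable(e)"]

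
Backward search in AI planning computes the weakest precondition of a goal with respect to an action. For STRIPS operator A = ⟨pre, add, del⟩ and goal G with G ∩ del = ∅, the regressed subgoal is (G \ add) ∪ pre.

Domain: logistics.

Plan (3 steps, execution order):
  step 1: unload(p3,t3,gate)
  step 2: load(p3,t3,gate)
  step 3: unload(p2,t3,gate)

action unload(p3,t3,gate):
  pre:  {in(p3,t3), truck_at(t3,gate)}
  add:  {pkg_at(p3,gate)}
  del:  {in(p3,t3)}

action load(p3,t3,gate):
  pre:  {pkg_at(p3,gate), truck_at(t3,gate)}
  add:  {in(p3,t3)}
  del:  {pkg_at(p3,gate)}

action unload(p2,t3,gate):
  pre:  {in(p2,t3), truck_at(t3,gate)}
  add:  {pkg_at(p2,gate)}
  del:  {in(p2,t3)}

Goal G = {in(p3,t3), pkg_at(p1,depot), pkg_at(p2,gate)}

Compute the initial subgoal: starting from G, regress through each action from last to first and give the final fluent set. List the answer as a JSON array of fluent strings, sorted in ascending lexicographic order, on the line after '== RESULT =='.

Work backward from the goal:
  through step 3 (unload(p2,t3,gate)): drop {pkg_at(p2,gate)}, keep {in(p3,t3), pkg_at(p1,depot)}, require {in(p2,t3), truck_at(t3,gate)}
    → {in(p2,t3), in(p3,t3), pkg_at(p1,depot), truck_at(t3,gate)}
  through step 2 (load(p3,t3,gate)): drop {in(p3,t3)}, keep {in(p2,t3), pkg_at(p1,depot), truck_at(t3,gate)}, require {pkg_at(p3,gate), truck_at(t3,gate)}
    → {in(p2,t3), pkg_at(p1,depot), pkg_at(p3,gate), truck_at(t3,gate)}
  through step 1 (unload(p3,t3,gate)): drop {pkg_at(p3,gate)}, keep {in(p2,t3), pkg_at(p1,depot), truck_at(t3,gate)}, require {in(p3,t3), truck_at(t3,gate)}
    → {in(p2,t3), in(p3,t3), pkg_at(p1,depot), truck_at(t3,gate)}

== RESULT ==
["in(p2,t3)", "in(p3,t3)", "pkg_at(p1,depot)", "truck_at(t3,gate)"]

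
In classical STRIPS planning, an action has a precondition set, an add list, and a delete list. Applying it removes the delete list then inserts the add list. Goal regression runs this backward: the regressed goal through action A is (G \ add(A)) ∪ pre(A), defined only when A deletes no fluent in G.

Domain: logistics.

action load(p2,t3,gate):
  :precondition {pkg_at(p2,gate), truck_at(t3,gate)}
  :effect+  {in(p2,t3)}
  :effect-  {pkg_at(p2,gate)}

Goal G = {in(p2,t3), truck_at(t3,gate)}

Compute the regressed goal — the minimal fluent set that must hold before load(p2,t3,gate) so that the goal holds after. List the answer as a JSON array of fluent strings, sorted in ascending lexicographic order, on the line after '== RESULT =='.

Regress:
  G ∩ del = {}  (empty — regression defined)
  G \ add = {in(p2,t3), truck_at(t3,gate)} \ {in(p2,t3)} = {truck_at(t3,gate)}
  ∪ pre   = {truck_at(t3,gate)} ∪ {pkg_at(p2,gate), truck_at(t3,gate)}
          = {pkg_at(p2,gate), truck_at(t3,gate)}

== RESULT ==
["pkg_at(p2,gate)", "truck_at(t3,gate)"]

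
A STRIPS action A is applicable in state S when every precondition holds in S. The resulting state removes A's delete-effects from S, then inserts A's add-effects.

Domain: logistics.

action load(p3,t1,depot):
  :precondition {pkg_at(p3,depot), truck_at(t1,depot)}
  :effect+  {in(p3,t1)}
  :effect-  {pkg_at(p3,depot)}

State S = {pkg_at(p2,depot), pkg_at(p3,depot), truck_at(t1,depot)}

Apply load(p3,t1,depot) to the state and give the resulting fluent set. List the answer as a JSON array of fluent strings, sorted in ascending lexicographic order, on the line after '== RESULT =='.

Compute (S \ del) ∪ add:
  pre ⊆ S: {pkg_at(p3,depot), truck_at(t1,depot)} ⊆ S  — applicable
  S \ del = {pkg_at(p2,depot), truck_at(t1,depot)}
  ∪ add   = {in(p3,t1), pkg_at(p2,depot), truck_at(t1,depot)}

== RESULT ==
["in(p3,t1)", "pkg_at(p2,depot)", "truck_at(t1,depot)"]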